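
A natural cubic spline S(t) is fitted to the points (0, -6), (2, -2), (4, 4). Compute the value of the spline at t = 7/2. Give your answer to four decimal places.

Let m_i = S''(x_i). Step sizes h_i = 2, 2; slopes of the chords Δ_i = (y_(i+1) - y_i)/h_i = 2, 3.
  2·m_0 + 8·m_1 + 2·m_2 = 6(Δ_1 - Δ_0) = 6
Natural end conditions: m_0 = m_2 = 0.
Hence m_0 = 0, m_1 = 3/4, m_2 = 0.
On [2, 4], S(t) = -2 + 5/2·(t - 2) + 3/8·(t - 2)² - 1/16·(t - 2)³.
With (t - 2) = 3/2: S(7/2) = 305/128.

2.3828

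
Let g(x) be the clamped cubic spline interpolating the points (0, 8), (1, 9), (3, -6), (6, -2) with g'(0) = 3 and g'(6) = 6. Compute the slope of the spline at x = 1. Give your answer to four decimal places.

-2.6930

Let M_i = g''(x_i). Step sizes h_i = 1, 2, 3; slopes of the chords Δ_i = (y_(i+1) - y_i)/h_i = 1, -15/2, 4/3.
  1·M_0 + 6·M_1 + 2·M_2 = 6(Δ_1 - Δ_0) = -51
  2·M_1 + 10·M_2 + 3·M_3 = 6(Δ_2 - Δ_1) = 53
Clamped end conditions give two more equations: 2h_0·M_0 + h_0·M_1 = 6(Δ_0 - g'(0)) = -12 and h_2·M_2 + 2h_2·M_3 = 6(g'(6) - Δ_2) = 28.
Solving the tridiagonal system: M_0 = -35/57, M_1 = -614/57, M_2 = 406/57, M_3 = 21/19.
On [1, 3], g'(x) = b_1 + 2c_1·(x - 1) + 3d_1·(x - 1)² with b_1 = Δ_1 - h_1(2M_1 + M_2)/6 = -307/114, c_1 = M_1/2 = -307/57, d_1 = (M_2 - M_1)/(6h_1) = 85/57. So g'(1) = -307/114.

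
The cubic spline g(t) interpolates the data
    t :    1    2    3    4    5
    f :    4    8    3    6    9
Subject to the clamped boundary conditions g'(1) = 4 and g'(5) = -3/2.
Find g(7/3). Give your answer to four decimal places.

6.7341

Put M_i = g'' at the i-th knot. Here h = (1, 1, 1, 1) and Δ = (4, -5, 3, 3), so the interior equations h_(i-1)·M_(i-1) + 2(h_(i-1)+h_i)·M_i + h_i·M_(i+1) = 6(Δ_i − Δ_(i-1)) read
  1·M_0 + 4·M_1 + 1·M_2 = 6(Δ_1 - Δ_0) = -54
  1·M_1 + 4·M_2 + 1·M_3 = 6(Δ_2 - Δ_1) = 48
  1·M_2 + 4·M_3 + 1·M_4 = 6(Δ_3 - Δ_2) = 0
Clamped end conditions give two more equations: 2h_0·M_0 + h_0·M_1 = 6(Δ_0 - g'(1)) = 0 and h_3·M_3 + 2h_3·M_4 = 6(g'(5) - Δ_3) = -27.
Hence M_0 = 571/56, M_1 = -571/28, M_2 = 139/8, M_3 = -31/28, M_4 = -725/56.
On [2, 3], g(t) = 8 - 123/112·(t - 2) - 571/56·(t - 2)² + 705/112·(t - 2)³.
With (t - 2) = 1/3: g(7/3) = 1697/252.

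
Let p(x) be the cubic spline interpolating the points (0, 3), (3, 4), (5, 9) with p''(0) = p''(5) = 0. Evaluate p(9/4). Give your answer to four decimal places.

Let m_i = p''(x_i). Step sizes h_i = 3, 2; slopes of the chords Δ_i = (y_(i+1) - y_i)/h_i = 1/3, 5/2.
  3·m_0 + 10·m_1 + 2·m_2 = 6(Δ_1 - Δ_0) = 13
Natural end conditions: m_0 = m_2 = 0.
Solving the tridiagonal system: m_0 = 0, m_1 = 13/10, m_2 = 0.
On [0, 3], p(x) = 3 - 19/60·x + 0·x² + 13/180·x³.
With x = 9/4: p(9/4) = 3981/1280.

3.1102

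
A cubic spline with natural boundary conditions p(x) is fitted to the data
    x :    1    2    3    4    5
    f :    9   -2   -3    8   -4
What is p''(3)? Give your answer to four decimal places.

26.1429

Put M_i = p'' at the i-th knot. Here h = (1, 1, 1, 1) and Δ = (-11, -1, 11, -12), so the interior equations h_(i-1)·M_(i-1) + 2(h_(i-1)+h_i)·M_i + h_i·M_(i+1) = 6(Δ_i − Δ_(i-1)) read
  1·M_0 + 4·M_1 + 1·M_2 = 6(Δ_1 - Δ_0) = 60
  1·M_1 + 4·M_2 + 1·M_3 = 6(Δ_2 - Δ_1) = 72
  1·M_2 + 4·M_3 + 1·M_4 = 6(Δ_3 - Δ_2) = -138
Natural end conditions: M_0 = M_4 = 0.
Solving the tridiagonal system: M_0 = 0, M_1 = 237/28, M_2 = 183/7, M_3 = -1149/28, M_4 = 0.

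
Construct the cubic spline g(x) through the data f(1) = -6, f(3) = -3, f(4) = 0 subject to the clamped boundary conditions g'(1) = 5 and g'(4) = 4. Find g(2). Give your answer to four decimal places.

Let m_i = g''(x_i). Step sizes h_i = 2, 1; slopes of the chords Δ_i = (y_(i+1) - y_i)/h_i = 3/2, 3.
  2·m_0 + 6·m_1 + 1·m_2 = 6(Δ_1 - Δ_0) = 9
Clamped end conditions give two more equations: 2h_0·m_0 + h_0·m_1 = 6(Δ_0 - g'(1)) = -21 and h_1·m_1 + 2h_1·m_2 = 6(g'(4) - Δ_1) = 6.
Solving the tridiagonal system: m_0 = -85/12, m_1 = 11/3, m_2 = 7/6.
On [1, 3], g(x) = -6 + 5·(x - 1) - 85/24·(x - 1)² + 43/48·(x - 1)³.
With (x - 1) = 1: g(2) = -175/48.

-3.6458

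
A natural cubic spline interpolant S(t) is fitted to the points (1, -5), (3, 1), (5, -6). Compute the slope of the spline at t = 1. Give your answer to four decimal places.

Let M_i = S''(x_i). Step sizes h_i = 2, 2; slopes of the chords Δ_i = (y_(i+1) - y_i)/h_i = 3, -7/2.
  2·M_0 + 8·M_1 + 2·M_2 = 6(Δ_1 - Δ_0) = -39
Natural end conditions: M_0 = M_2 = 0.
Hence M_0 = 0, M_1 = -39/8, M_2 = 0.
On [1, 3], S'(t) = b_0 + 2c_0·(t - 1) + 3d_0·(t - 1)² with b_0 = Δ_0 - h_0(2M_0 + M_1)/6 = 37/8, c_0 = M_0/2 = 0, d_0 = (M_1 - M_0)/(6h_0) = -13/32. So S'(1) = 37/8.

4.6250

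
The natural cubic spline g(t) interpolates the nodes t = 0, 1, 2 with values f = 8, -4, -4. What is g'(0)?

-15

Put σ_i = g'' at the i-th knot. Here h = (1, 1) and Δ = (-12, 0), so the interior equations h_(i-1)·σ_(i-1) + 2(h_(i-1)+h_i)·σ_i + h_i·σ_(i+1) = 6(Δ_i − Δ_(i-1)) read
  1·σ_0 + 4·σ_1 + 1·σ_2 = 6(Δ_1 - Δ_0) = 72
Natural end conditions: σ_0 = σ_2 = 0.
Forward elimination and back-substitution give σ_0 = 0, σ_1 = 18, σ_2 = 0.
On [0, 1], g'(t) = b_0 + 2c_0·t + 3d_0·t² with b_0 = Δ_0 - h_0(2σ_0 + σ_1)/6 = -15, c_0 = σ_0/2 = 0, d_0 = (σ_1 - σ_0)/(6h_0) = 3. So g'(0) = -15.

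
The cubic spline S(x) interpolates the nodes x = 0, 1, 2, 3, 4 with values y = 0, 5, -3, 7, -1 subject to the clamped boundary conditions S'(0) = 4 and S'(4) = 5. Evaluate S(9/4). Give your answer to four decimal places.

-1.0575

Write m_i for S''(x_i). With h_i = 1, 1, 1, 1 and divided differences Δ_i = 5, -8, 10, -8, the continuity of S' gives the tridiagonal system
  1·m_0 + 4·m_1 + 1·m_2 = 6(Δ_1 - Δ_0) = -78
  1·m_1 + 4·m_2 + 1·m_3 = 6(Δ_2 - Δ_1) = 108
  1·m_2 + 4·m_3 + 1·m_4 = 6(Δ_3 - Δ_2) = -108
Clamped end conditions give two more equations: 2h_0·m_0 + h_0·m_1 = 6(Δ_0 - S'(0)) = 6 and h_3·m_3 + 2h_3·m_4 = 6(S'(4) - Δ_3) = 78.
Hence m_0 = 305/14, m_1 = -263/7, m_2 = 101/2, m_3 = -395/7, m_4 = 941/14.
On [2, 3], S(x) = -3 + 18/7·(x - 2) + 101/4·(x - 2)² - 499/28·(x - 2)³.
With (x - 2) = 1/4: S(9/4) = -1895/1792.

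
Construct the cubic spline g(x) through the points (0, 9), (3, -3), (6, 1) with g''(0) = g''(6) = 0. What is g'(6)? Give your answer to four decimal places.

2.6667

Put M_i = g'' at the i-th knot. Here h = (3, 3) and Δ = (-4, 4/3), so the interior equations h_(i-1)·M_(i-1) + 2(h_(i-1)+h_i)·M_i + h_i·M_(i+1) = 6(Δ_i − Δ_(i-1)) read
  3·M_0 + 12·M_1 + 3·M_2 = 6(Δ_1 - Δ_0) = 32
Natural end conditions: M_0 = M_2 = 0.
Solving: M_0 = 0, M_1 = 8/3, M_2 = 0.
On [3, 6], g'(x) = b_1 + 2c_1·(x - 3) + 3d_1·(x - 3)² with b_1 = Δ_1 - h_1(2M_1 + M_2)/6 = -4/3, c_1 = M_1/2 = 4/3, d_1 = (M_2 - M_1)/(6h_1) = -4/27. So g'(6) = 8/3.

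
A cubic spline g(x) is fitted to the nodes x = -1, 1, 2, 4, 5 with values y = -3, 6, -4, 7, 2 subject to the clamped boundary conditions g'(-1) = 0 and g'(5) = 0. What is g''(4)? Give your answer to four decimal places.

-24.3226

Put M_i = g'' at the i-th knot. Here h = (2, 1, 2, 1) and Δ = (9/2, -10, 11/2, -5), so the interior equations h_(i-1)·M_(i-1) + 2(h_(i-1)+h_i)·M_i + h_i·M_(i+1) = 6(Δ_i − Δ_(i-1)) read
  2·M_0 + 6·M_1 + 1·M_2 = 6(Δ_1 - Δ_0) = -87
  1·M_1 + 6·M_2 + 2·M_3 = 6(Δ_2 - Δ_1) = 93
  2·M_2 + 6·M_3 + 1·M_4 = 6(Δ_3 - Δ_2) = -63
Clamped end conditions give two more equations: 2h_0·M_0 + h_0·M_1 = 6(Δ_0 - g'(-1)) = 27 and h_3·M_3 + 2h_3·M_4 = 6(g'(5) - Δ_3) = 30.
Solving the tridiagonal system: M_0 = 2429/124, M_1 = -796/31, M_2 = 1729/62, M_3 = -754/31, M_4 = 842/31.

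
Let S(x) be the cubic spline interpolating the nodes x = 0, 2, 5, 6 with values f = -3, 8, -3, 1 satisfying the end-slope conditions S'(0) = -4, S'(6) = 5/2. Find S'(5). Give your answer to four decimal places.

Put M_i = S'' at the i-th knot. Here h = (2, 3, 1) and Δ = (11/2, -11/3, 4), so the interior equations h_(i-1)·M_(i-1) + 2(h_(i-1)+h_i)·M_i + h_i·M_(i+1) = 6(Δ_i − Δ_(i-1)) read
  2·M_0 + 10·M_1 + 3·M_2 = 6(Δ_1 - Δ_0) = -55
  3·M_1 + 8·M_2 + 1·M_3 = 6(Δ_2 - Δ_1) = 46
Clamped end conditions give two more equations: 2h_0·M_0 + h_0·M_1 = 6(Δ_0 - S'(0)) = 57 and h_2·M_2 + 2h_2·M_3 = 6(S'(6) - Δ_2) = -9.
Forward elimination and back-substitution give M_0 = 815/39, M_1 = -1037/78, M_2 = 470/39, M_3 = -821/78.
On [5, 6], S'(x) = b_2 + 2c_2·(x - 5) + 3d_2·(x - 5)² with b_2 = Δ_2 - h_2(2M_2 + M_3)/6 = 271/156, c_2 = M_2/2 = 235/39, d_2 = (M_3 - M_2)/(6h_2) = -587/156. So S'(5) = 271/156.

1.7372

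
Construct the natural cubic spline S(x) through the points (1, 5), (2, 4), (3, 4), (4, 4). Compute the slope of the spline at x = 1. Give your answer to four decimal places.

Put σ_i = S'' at the i-th knot. Here h = (1, 1, 1) and Δ = (-1, 0, 0), so the interior equations h_(i-1)·σ_(i-1) + 2(h_(i-1)+h_i)·σ_i + h_i·σ_(i+1) = 6(Δ_i − Δ_(i-1)) read
  1·σ_0 + 4·σ_1 + 1·σ_2 = 6(Δ_1 - Δ_0) = 6
  1·σ_1 + 4·σ_2 + 1·σ_3 = 6(Δ_2 - Δ_1) = 0
Natural end conditions: σ_0 = σ_3 = 0.
Solving the tridiagonal system: σ_0 = 0, σ_1 = 8/5, σ_2 = -2/5, σ_3 = 0.
On [1, 2], S'(x) = b_0 + 2c_0·(x - 1) + 3d_0·(x - 1)² with b_0 = Δ_0 - h_0(2σ_0 + σ_1)/6 = -19/15, c_0 = σ_0/2 = 0, d_0 = (σ_1 - σ_0)/(6h_0) = 4/15. So S'(1) = -19/15.

-1.2667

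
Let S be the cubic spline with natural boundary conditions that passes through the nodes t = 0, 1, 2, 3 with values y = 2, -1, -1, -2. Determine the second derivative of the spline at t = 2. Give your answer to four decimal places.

Write M_i for S''(x_i). With h_i = 1, 1, 1 and divided differences Δ_i = -3, 0, -1, the continuity of S' gives the tridiagonal system
  1·M_0 + 4·M_1 + 1·M_2 = 6(Δ_1 - Δ_0) = 18
  1·M_1 + 4·M_2 + 1·M_3 = 6(Δ_2 - Δ_1) = -6
Natural end conditions: M_0 = M_3 = 0.
Solving the tridiagonal system: M_0 = 0, M_1 = 26/5, M_2 = -14/5, M_3 = 0.

-2.8000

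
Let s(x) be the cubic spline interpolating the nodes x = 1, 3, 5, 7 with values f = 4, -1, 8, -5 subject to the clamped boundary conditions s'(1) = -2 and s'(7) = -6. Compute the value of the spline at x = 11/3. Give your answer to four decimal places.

With M_i denoting the second derivative at x_i, h_i = 2, 2, 2, and Δ_i = (y_(i+1) − y_i)/h_i = -5/2, 9/2, -13/2:
  2·M_0 + 8·M_1 + 2·M_2 = 6(Δ_1 - Δ_0) = 42
  2·M_1 + 8·M_2 + 2·M_3 = 6(Δ_2 - Δ_1) = -66
Clamped end conditions give two more equations: 2h_0·M_0 + h_0·M_1 = 6(Δ_0 - s'(1)) = -3 and h_2·M_2 + 2h_2·M_3 = 6(s'(7) - Δ_2) = 3.
Solving the tridiagonal system: M_0 = -169/30, M_1 = 293/30, M_2 = -373/30, M_3 = 209/30.
On [3, 5], s(x) = -1 + 32/15·(x - 3) + 293/60·(x - 3)² - 37/20·(x - 3)³.
With (x - 3) = 2/3: s(11/3) = 92/45.

2.0444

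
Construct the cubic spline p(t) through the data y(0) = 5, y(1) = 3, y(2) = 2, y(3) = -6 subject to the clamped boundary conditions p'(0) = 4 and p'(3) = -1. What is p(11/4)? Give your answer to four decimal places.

-4.8938

Write σ_i for p''(x_i). With h_i = 1, 1, 1 and divided differences Δ_i = -2, -1, -8, the continuity of p' gives the tridiagonal system
  1·σ_0 + 4·σ_1 + 1·σ_2 = 6(Δ_1 - Δ_0) = 6
  1·σ_1 + 4·σ_2 + 1·σ_3 = 6(Δ_2 - Δ_1) = -42
Clamped end conditions give two more equations: 2h_0·σ_0 + h_0·σ_1 = 6(Δ_0 - p'(0)) = -36 and h_2·σ_2 + 2h_2·σ_3 = 6(p'(3) - Δ_2) = 42.
Forward elimination and back-substitution give σ_0 = -368/15, σ_1 = 196/15, σ_2 = -326/15, σ_3 = 478/15.
On [2, 3], p(t) = 2 - 91/15·(t - 2) - 163/15·(t - 2)² + 134/15·(t - 2)³.
With (t - 2) = 3/4: p(11/4) = -783/160.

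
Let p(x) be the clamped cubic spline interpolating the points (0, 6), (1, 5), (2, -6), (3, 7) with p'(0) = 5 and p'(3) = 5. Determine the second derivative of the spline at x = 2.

Write m_i for p''(x_i). With h_i = 1, 1, 1 and divided differences Δ_i = -1, -11, 13, the continuity of p' gives the tridiagonal system
  1·m_0 + 4·m_1 + 1·m_2 = 6(Δ_1 - Δ_0) = -60
  1·m_1 + 4·m_2 + 1·m_3 = 6(Δ_2 - Δ_1) = 144
Clamped end conditions give two more equations: 2h_0·m_0 + h_0·m_1 = 6(Δ_0 - p'(0)) = -36 and h_2·m_2 + 2h_2·m_3 = 6(p'(3) - Δ_2) = -48.
Solving: m_0 = -4, m_1 = -28, m_2 = 56, m_3 = -52.

56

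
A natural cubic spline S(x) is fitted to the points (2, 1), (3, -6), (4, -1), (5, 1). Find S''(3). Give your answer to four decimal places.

20.4000

Let σ_i = S''(x_i). Step sizes h_i = 1, 1, 1; slopes of the chords Δ_i = (y_(i+1) - y_i)/h_i = -7, 5, 2.
  1·σ_0 + 4·σ_1 + 1·σ_2 = 6(Δ_1 - Δ_0) = 72
  1·σ_1 + 4·σ_2 + 1·σ_3 = 6(Δ_2 - Δ_1) = -18
Natural end conditions: σ_0 = σ_3 = 0.
Solving: σ_0 = 0, σ_1 = 102/5, σ_2 = -48/5, σ_3 = 0.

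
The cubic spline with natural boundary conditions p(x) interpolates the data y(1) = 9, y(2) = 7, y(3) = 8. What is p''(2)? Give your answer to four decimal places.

Put M_i = p'' at the i-th knot. Here h = (1, 1) and Δ = (-2, 1), so the interior equations h_(i-1)·M_(i-1) + 2(h_(i-1)+h_i)·M_i + h_i·M_(i+1) = 6(Δ_i − Δ_(i-1)) read
  1·M_0 + 4·M_1 + 1·M_2 = 6(Δ_1 - Δ_0) = 18
Natural end conditions: M_0 = M_2 = 0.
Solving: M_0 = 0, M_1 = 9/2, M_2 = 0.

4.5000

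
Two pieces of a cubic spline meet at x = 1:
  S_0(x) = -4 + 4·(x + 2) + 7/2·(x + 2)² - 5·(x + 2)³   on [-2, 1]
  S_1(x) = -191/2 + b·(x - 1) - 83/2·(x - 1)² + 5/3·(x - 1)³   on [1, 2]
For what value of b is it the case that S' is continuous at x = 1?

-110

S_0'(x) = 4 + 7·(x + 2) - 15·(x + 2)², so S_0'(1) = -110. On the right, S_1'(1) = b, so b = -110.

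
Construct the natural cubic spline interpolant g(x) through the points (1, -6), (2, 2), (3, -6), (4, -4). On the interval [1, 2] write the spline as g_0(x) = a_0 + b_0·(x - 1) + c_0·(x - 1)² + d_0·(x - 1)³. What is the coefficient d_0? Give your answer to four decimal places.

Put M_i = g'' at the i-th knot. Here h = (1, 1, 1) and Δ = (8, -8, 2), so the interior equations h_(i-1)·M_(i-1) + 2(h_(i-1)+h_i)·M_i + h_i·M_(i+1) = 6(Δ_i − Δ_(i-1)) read
  1·M_0 + 4·M_1 + 1·M_2 = 6(Δ_1 - Δ_0) = -96
  1·M_1 + 4·M_2 + 1·M_3 = 6(Δ_2 - Δ_1) = 60
Natural end conditions: M_0 = M_3 = 0.
Hence M_0 = 0, M_1 = -148/5, M_2 = 112/5, M_3 = 0.
On [1, 2], with g_0(x) = a_0 + b_0·(x - 1) + c_0·(x - 1)² + d_0·(x - 1)³: c_0 = M_0/2 = 0, d_0 = (M_1 - M_0)/(6h_0) = -74/15, b_0 = Δ_0 - h_0(2M_0 + M_1)/6 = 194/15.

-4.9333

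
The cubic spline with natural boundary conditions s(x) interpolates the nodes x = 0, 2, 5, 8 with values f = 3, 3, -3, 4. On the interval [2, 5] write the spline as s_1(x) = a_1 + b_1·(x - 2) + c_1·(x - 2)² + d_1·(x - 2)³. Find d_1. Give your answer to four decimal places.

Write M_i for s''(x_i). With h_i = 2, 3, 3 and divided differences Δ_i = 0, -2, 7/3, the continuity of s' gives the tridiagonal system
  2·M_0 + 10·M_1 + 3·M_2 = 6(Δ_1 - Δ_0) = -12
  3·M_1 + 12·M_2 + 3·M_3 = 6(Δ_2 - Δ_1) = 26
Natural end conditions: M_0 = M_3 = 0.
Solving the tridiagonal system: M_0 = 0, M_1 = -2, M_2 = 8/3, M_3 = 0.
On [2, 5], with s_1(x) = a_1 + b_1·(x - 2) + c_1·(x - 2)² + d_1·(x - 2)³: c_1 = M_1/2 = -1, d_1 = (M_2 - M_1)/(6h_1) = 7/27, b_1 = Δ_1 - h_1(2M_1 + M_2)/6 = -4/3.

0.2593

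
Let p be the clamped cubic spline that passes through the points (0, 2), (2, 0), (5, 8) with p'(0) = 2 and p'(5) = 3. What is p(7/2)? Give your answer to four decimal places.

2.6875

With M_i denoting the second derivative at x_i, h_i = 2, 3, and Δ_i = (y_(i+1) − y_i)/h_i = -1, 8/3:
  2·M_0 + 10·M_1 + 3·M_2 = 6(Δ_1 - Δ_0) = 22
Clamped end conditions give two more equations: 2h_0·M_0 + h_0·M_1 = 6(Δ_0 - p'(0)) = -18 and h_1·M_1 + 2h_1·M_2 = 6(p'(5) - Δ_1) = 2.
Hence M_0 = -13/2, M_1 = 4, M_2 = -5/3.
On [2, 5], p(x) = 0 - 1/2·(x - 2) + 2·(x - 2)² - 17/54·(x - 2)³.
With (x - 2) = 3/2: p(7/2) = 43/16.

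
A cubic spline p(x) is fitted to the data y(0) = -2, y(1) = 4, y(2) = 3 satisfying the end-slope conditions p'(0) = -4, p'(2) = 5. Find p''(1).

With M_i denoting the second derivative at x_i, h_i = 1, 1, and Δ_i = (y_(i+1) − y_i)/h_i = 6, -1:
  1·M_0 + 4·M_1 + 1·M_2 = 6(Δ_1 - Δ_0) = -42
Clamped end conditions give two more equations: 2h_0·M_0 + h_0·M_1 = 6(Δ_0 - p'(0)) = 60 and h_1·M_1 + 2h_1·M_2 = 6(p'(2) - Δ_1) = 36.
Forward elimination and back-substitution give M_0 = 45, M_1 = -30, M_2 = 33.

-30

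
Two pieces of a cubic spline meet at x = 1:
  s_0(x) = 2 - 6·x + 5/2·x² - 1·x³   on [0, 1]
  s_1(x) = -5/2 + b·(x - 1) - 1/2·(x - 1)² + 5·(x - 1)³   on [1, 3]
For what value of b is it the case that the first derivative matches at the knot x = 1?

s_0'(x) = -6 + 5·x - 3·x², so s_0'(1) = -4. On the right, s_1'(1) = b, so b = -4.

-4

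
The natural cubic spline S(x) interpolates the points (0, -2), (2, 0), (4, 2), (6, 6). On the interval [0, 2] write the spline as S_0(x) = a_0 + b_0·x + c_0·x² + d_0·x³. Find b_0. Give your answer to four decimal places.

Write M_i for S''(x_i). With h_i = 2, 2, 2 and divided differences Δ_i = 1, 1, 2, the continuity of S' gives the tridiagonal system
  2·M_0 + 8·M_1 + 2·M_2 = 6(Δ_1 - Δ_0) = 0
  2·M_1 + 8·M_2 + 2·M_3 = 6(Δ_2 - Δ_1) = 6
Natural end conditions: M_0 = M_3 = 0.
Forward elimination and back-substitution give M_0 = 0, M_1 = -1/5, M_2 = 4/5, M_3 = 0.
On [0, 2], with S_0(x) = a_0 + b_0·x + c_0·x² + d_0·x³: c_0 = M_0/2 = 0, d_0 = (M_1 - M_0)/(6h_0) = -1/60, b_0 = Δ_0 - h_0(2M_0 + M_1)/6 = 16/15.

1.0667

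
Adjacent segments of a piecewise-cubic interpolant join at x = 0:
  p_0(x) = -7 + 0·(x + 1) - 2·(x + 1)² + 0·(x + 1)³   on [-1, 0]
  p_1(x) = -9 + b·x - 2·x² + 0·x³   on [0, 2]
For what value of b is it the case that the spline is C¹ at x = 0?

p_0'(x) = 0 - 4·(x + 1) + 0·(x + 1)², so p_0'(0) = -4. On the right, p_1'(0) = b, so b = -4.

-4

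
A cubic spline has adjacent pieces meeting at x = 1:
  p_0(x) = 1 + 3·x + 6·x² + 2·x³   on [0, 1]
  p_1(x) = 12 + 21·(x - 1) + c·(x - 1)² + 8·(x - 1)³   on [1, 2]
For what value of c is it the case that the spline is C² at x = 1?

12

p_0''(x) = 12 + 12·x, so p_0''(1) = 24. On the right, p_1''(1) = 2c, so c = 12.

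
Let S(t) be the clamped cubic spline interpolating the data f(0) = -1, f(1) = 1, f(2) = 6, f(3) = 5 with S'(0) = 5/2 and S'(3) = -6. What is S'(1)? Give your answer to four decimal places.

Let σ_i = S''(x_i). Step sizes h_i = 1, 1, 1; slopes of the chords Δ_i = (y_(i+1) - y_i)/h_i = 2, 5, -1.
  1·σ_0 + 4·σ_1 + 1·σ_2 = 6(Δ_1 - Δ_0) = 18
  1·σ_1 + 4·σ_2 + 1·σ_3 = 6(Δ_2 - Δ_1) = -36
Clamped end conditions give two more equations: 2h_0·σ_0 + h_0·σ_1 = 6(Δ_0 - S'(0)) = -3 and h_2·σ_2 + 2h_2·σ_3 = 6(S'(3) - Δ_2) = -30.
Forward elimination and back-substitution give σ_0 = -82/15, σ_1 = 119/15, σ_2 = -124/15, σ_3 = -163/15.
On [1, 2], S'(t) = b_1 + 2c_1·(t - 1) + 3d_1·(t - 1)² with b_1 = Δ_1 - h_1(2σ_1 + σ_2)/6 = 56/15, c_1 = σ_1/2 = 119/30, d_1 = (σ_2 - σ_1)/(6h_1) = -27/10. So S'(1) = 56/15.

3.7333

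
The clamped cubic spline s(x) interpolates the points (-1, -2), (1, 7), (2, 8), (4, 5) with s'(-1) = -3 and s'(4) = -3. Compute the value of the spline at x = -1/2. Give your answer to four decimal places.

Put σ_i = s'' at the i-th knot. Here h = (2, 1, 2) and Δ = (9/2, 1, -3/2), so the interior equations h_(i-1)·σ_(i-1) + 2(h_(i-1)+h_i)·σ_i + h_i·σ_(i+1) = 6(Δ_i − Δ_(i-1)) read
  2·σ_0 + 6·σ_1 + 1·σ_2 = 6(Δ_1 - Δ_0) = -21
  1·σ_1 + 6·σ_2 + 2·σ_3 = 6(Δ_2 - Δ_1) = -15
Clamped end conditions give two more equations: 2h_0·σ_0 + h_0·σ_1 = 6(Δ_0 - s'(-1)) = 45 and h_2·σ_2 + 2h_2·σ_3 = 6(s'(4) - Δ_2) = -9.
Hence σ_0 = 249/16, σ_1 = -69/8, σ_2 = -3/8, σ_3 = -33/16.
On [-1, 1], s(x) = -2 - 3·(x + 1) + 249/32·(x + 1)² - 129/64·(x + 1)³.
With (x + 1) = 1/2: s(-1/2) = -925/512.

-1.8066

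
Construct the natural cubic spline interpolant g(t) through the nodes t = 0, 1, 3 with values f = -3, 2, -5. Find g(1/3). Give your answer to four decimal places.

-0.9136

Let m_i = g''(x_i). Step sizes h_i = 1, 2; slopes of the chords Δ_i = (y_(i+1) - y_i)/h_i = 5, -7/2.
  1·m_0 + 6·m_1 + 2·m_2 = 6(Δ_1 - Δ_0) = -51
Natural end conditions: m_0 = m_2 = 0.
Solving the tridiagonal system: m_0 = 0, m_1 = -17/2, m_2 = 0.
On [0, 1], g(t) = -3 + 77/12·t + 0·t² - 17/12·t³.
With t = 1/3: g(1/3) = -74/81.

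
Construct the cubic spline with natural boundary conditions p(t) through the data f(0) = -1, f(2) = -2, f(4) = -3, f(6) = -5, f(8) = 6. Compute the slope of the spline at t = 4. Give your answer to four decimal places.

Write M_i for p''(x_i). With h_i = 2, 2, 2, 2 and divided differences Δ_i = -1/2, -1/2, -1, 11/2, the continuity of p' gives the tridiagonal system
  2·M_0 + 8·M_1 + 2·M_2 = 6(Δ_1 - Δ_0) = 0
  2·M_1 + 8·M_2 + 2·M_3 = 6(Δ_2 - Δ_1) = -3
  2·M_2 + 8·M_3 + 2·M_4 = 6(Δ_3 - Δ_2) = 39
Natural end conditions: M_0 = M_4 = 0.
Forward elimination and back-substitution give M_0 = 0, M_1 = 51/112, M_2 = -51/28, M_3 = 597/112, M_4 = 0.
On [4, 6], p'(t) = b_2 + 2c_2·(t - 4) + 3d_2·(t - 4)² with b_2 = Δ_2 - h_2(2M_2 + M_3)/6 = -25/16, c_2 = M_2/2 = -51/56, d_2 = (M_3 - M_2)/(6h_2) = 267/448. So p'(4) = -25/16.

-1.5625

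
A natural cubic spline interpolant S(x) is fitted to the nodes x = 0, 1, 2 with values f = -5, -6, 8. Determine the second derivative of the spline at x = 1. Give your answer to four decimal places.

22.5000

Let M_i = S''(x_i). Step sizes h_i = 1, 1; slopes of the chords Δ_i = (y_(i+1) - y_i)/h_i = -1, 14.
  1·M_0 + 4·M_1 + 1·M_2 = 6(Δ_1 - Δ_0) = 90
Natural end conditions: M_0 = M_2 = 0.
Forward elimination and back-substitution give M_0 = 0, M_1 = 45/2, M_2 = 0.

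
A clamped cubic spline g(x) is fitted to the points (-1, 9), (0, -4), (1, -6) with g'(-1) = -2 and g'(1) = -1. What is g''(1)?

With M_i denoting the second derivative at x_i, h_i = 1, 1, and Δ_i = (y_(i+1) − y_i)/h_i = -13, -2:
  1·M_0 + 4·M_1 + 1·M_2 = 6(Δ_1 - Δ_0) = 66
Clamped end conditions give two more equations: 2h_0·M_0 + h_0·M_1 = 6(Δ_0 - g'(-1)) = -66 and h_1·M_1 + 2h_1·M_2 = 6(g'(1) - Δ_1) = 6.
Solving: M_0 = -49, M_1 = 32, M_2 = -13.

-13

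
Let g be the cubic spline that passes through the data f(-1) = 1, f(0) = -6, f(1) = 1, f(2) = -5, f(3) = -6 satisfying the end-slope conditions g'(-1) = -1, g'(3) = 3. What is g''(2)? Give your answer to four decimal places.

Write m_i for g''(x_i). With h_i = 1, 1, 1, 1 and divided differences Δ_i = -7, 7, -6, -1, the continuity of g' gives the tridiagonal system
  1·m_0 + 4·m_1 + 1·m_2 = 6(Δ_1 - Δ_0) = 84
  1·m_1 + 4·m_2 + 1·m_3 = 6(Δ_2 - Δ_1) = -78
  1·m_2 + 4·m_3 + 1·m_4 = 6(Δ_3 - Δ_2) = 30
Clamped end conditions give two more equations: 2h_0·m_0 + h_0·m_1 = 6(Δ_0 - g'(-1)) = -36 and h_3·m_3 + 2h_3·m_4 = 6(g'(3) - Δ_3) = 24.
Solving the tridiagonal system: m_0 = -149/4, m_1 = 77/2, m_2 = -131/4, m_3 = 29/2, m_4 = 19/4.

14.5000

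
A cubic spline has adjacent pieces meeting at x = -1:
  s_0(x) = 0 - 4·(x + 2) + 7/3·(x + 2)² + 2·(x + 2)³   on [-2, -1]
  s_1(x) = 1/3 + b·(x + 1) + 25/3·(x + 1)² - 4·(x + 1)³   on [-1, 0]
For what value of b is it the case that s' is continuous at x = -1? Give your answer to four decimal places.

s_0'(x) = -4 + 14/3·(x + 2) + 6·(x + 2)², so s_0'(-1) = 20/3. On the right, s_1'(-1) = b, so b = 20/3.

6.6667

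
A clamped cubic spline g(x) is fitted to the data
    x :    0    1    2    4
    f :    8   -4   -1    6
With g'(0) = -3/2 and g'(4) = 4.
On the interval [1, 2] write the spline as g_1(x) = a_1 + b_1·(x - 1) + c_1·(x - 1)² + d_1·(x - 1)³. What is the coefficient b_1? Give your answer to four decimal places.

-8.0682

Put σ_i = g'' at the i-th knot. Here h = (1, 1, 2) and Δ = (-12, 3, 7/2), so the interior equations h_(i-1)·σ_(i-1) + 2(h_(i-1)+h_i)·σ_i + h_i·σ_(i+1) = 6(Δ_i − Δ_(i-1)) read
  1·σ_0 + 4·σ_1 + 1·σ_2 = 6(Δ_1 - Δ_0) = 90
  1·σ_1 + 6·σ_2 + 2·σ_3 = 6(Δ_2 - Δ_1) = 3
Clamped end conditions give two more equations: 2h_0·σ_0 + h_0·σ_1 = 6(Δ_0 - g'(0)) = -63 and h_2·σ_2 + 2h_2·σ_3 = 6(g'(4) - Δ_2) = 3.
Forward elimination and back-substitution give σ_0 = -1097/22, σ_1 = 404/11, σ_2 = -155/22, σ_3 = 47/11.
On [1, 2], with g_1(x) = a_1 + b_1·(x - 1) + c_1·(x - 1)² + d_1·(x - 1)³: c_1 = σ_1/2 = 202/11, d_1 = (σ_2 - σ_1)/(6h_1) = -321/44, b_1 = Δ_1 - h_1(2σ_1 + σ_2)/6 = -355/44.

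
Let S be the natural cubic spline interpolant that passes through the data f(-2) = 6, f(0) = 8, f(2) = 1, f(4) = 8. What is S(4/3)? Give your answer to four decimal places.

2.7160

With m_i denoting the second derivative at x_i, h_i = 2, 2, 2, and Δ_i = (y_(i+1) − y_i)/h_i = 1, -7/2, 7/2:
  2·m_0 + 8·m_1 + 2·m_2 = 6(Δ_1 - Δ_0) = -27
  2·m_1 + 8·m_2 + 2·m_3 = 6(Δ_2 - Δ_1) = 42
Natural end conditions: m_0 = m_3 = 0.
Solving: m_0 = 0, m_1 = -5, m_2 = 13/2, m_3 = 0.
On [0, 2], S(t) = 8 - 7/3·t - 5/2·t² + 23/24·t³.
With t = 4/3: S(4/3) = 220/81.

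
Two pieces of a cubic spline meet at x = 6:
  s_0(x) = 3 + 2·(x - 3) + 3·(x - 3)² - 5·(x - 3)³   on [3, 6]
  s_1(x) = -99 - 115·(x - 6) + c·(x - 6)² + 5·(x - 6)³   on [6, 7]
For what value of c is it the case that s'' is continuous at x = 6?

-42

s_0''(x) = 6 - 30·(x - 3), so s_0''(6) = -84. On the right, s_1''(6) = 2c, so c = -42.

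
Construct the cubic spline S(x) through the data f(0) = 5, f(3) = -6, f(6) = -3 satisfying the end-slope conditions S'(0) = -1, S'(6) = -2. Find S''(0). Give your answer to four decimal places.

-5.1667

With σ_i denoting the second derivative at x_i, h_i = 3, 3, and Δ_i = (y_(i+1) − y_i)/h_i = -11/3, 1:
  3·σ_0 + 12·σ_1 + 3·σ_2 = 6(Δ_1 - Δ_0) = 28
Clamped end conditions give two more equations: 2h_0·σ_0 + h_0·σ_1 = 6(Δ_0 - S'(0)) = -16 and h_1·σ_1 + 2h_1·σ_2 = 6(S'(6) - Δ_1) = -18.
Solving the tridiagonal system: σ_0 = -31/6, σ_1 = 5, σ_2 = -11/2.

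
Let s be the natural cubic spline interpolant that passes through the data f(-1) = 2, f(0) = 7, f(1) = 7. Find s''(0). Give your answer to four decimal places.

-7.5000

Let M_i = s''(x_i). Step sizes h_i = 1, 1; slopes of the chords Δ_i = (y_(i+1) - y_i)/h_i = 5, 0.
  1·M_0 + 4·M_1 + 1·M_2 = 6(Δ_1 - Δ_0) = -30
Natural end conditions: M_0 = M_2 = 0.
Solving the tridiagonal system: M_0 = 0, M_1 = -15/2, M_2 = 0.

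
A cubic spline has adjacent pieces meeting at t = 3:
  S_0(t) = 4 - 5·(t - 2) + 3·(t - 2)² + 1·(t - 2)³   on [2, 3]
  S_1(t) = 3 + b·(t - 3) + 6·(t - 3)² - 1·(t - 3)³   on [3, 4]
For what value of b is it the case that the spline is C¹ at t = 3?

4

S_0'(t) = -5 + 6·(t - 2) + 3·(t - 2)², so S_0'(3) = 4. On the right, S_1'(3) = b, so b = 4.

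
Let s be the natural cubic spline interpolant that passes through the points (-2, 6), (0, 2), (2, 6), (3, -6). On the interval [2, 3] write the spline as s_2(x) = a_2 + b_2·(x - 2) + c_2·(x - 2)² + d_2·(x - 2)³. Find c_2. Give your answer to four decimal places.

-8.1818

Put m_i = s'' at the i-th knot. Here h = (2, 2, 1) and Δ = (-2, 2, -12), so the interior equations h_(i-1)·m_(i-1) + 2(h_(i-1)+h_i)·m_i + h_i·m_(i+1) = 6(Δ_i − Δ_(i-1)) read
  2·m_0 + 8·m_1 + 2·m_2 = 6(Δ_1 - Δ_0) = 24
  2·m_1 + 6·m_2 + 1·m_3 = 6(Δ_2 - Δ_1) = -84
Natural end conditions: m_0 = m_3 = 0.
Solving the tridiagonal system: m_0 = 0, m_1 = 78/11, m_2 = -180/11, m_3 = 0.
On [2, 3], with s_2(x) = a_2 + b_2·(x - 2) + c_2·(x - 2)² + d_2·(x - 2)³: c_2 = m_2/2 = -90/11, d_2 = (m_3 - m_2)/(6h_2) = 30/11, b_2 = Δ_2 - h_2(2m_2 + m_3)/6 = -72/11.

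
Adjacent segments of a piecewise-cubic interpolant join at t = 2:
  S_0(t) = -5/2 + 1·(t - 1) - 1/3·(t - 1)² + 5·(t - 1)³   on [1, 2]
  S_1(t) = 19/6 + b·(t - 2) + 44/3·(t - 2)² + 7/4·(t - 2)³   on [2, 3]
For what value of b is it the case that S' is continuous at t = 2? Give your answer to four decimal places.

15.3333

S_0'(t) = 1 - 2/3·(t - 1) + 15·(t - 1)², so S_0'(2) = 46/3. On the right, S_1'(2) = b, so b = 46/3.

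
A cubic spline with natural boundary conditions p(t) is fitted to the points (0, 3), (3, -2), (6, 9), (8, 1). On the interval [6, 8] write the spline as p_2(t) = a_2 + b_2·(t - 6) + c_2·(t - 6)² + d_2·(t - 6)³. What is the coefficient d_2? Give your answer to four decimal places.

0.4865

Put M_i = p'' at the i-th knot. Here h = (3, 3, 2) and Δ = (-5/3, 11/3, -4), so the interior equations h_(i-1)·M_(i-1) + 2(h_(i-1)+h_i)·M_i + h_i·M_(i+1) = 6(Δ_i − Δ_(i-1)) read
  3·M_0 + 12·M_1 + 3·M_2 = 6(Δ_1 - Δ_0) = 32
  3·M_1 + 10·M_2 + 2·M_3 = 6(Δ_2 - Δ_1) = -46
Natural end conditions: M_0 = M_3 = 0.
Solving: M_0 = 0, M_1 = 458/111, M_2 = -216/37, M_3 = 0.
On [6, 8], with p_2(t) = a_2 + b_2·(t - 6) + c_2·(t - 6)² + d_2·(t - 6)³: c_2 = M_2/2 = -108/37, d_2 = (M_3 - M_2)/(6h_2) = 18/37, b_2 = Δ_2 - h_2(2M_2 + M_3)/6 = -4/37.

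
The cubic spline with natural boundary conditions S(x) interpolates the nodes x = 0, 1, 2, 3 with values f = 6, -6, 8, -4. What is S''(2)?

-52

With σ_i denoting the second derivative at x_i, h_i = 1, 1, 1, and Δ_i = (y_(i+1) − y_i)/h_i = -12, 14, -12:
  1·σ_0 + 4·σ_1 + 1·σ_2 = 6(Δ_1 - Δ_0) = 156
  1·σ_1 + 4·σ_2 + 1·σ_3 = 6(Δ_2 - Δ_1) = -156
Natural end conditions: σ_0 = σ_3 = 0.
Forward elimination and back-substitution give σ_0 = 0, σ_1 = 52, σ_2 = -52, σ_3 = 0.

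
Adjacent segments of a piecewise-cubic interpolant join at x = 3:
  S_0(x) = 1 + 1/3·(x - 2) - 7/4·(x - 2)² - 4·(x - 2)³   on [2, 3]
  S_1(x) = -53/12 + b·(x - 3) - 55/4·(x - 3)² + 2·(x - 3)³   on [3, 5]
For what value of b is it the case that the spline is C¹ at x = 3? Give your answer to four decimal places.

S_0'(x) = 1/3 - 7/2·(x - 2) - 12·(x - 2)², so S_0'(3) = -91/6. On the right, S_1'(3) = b, so b = -91/6.

-15.1667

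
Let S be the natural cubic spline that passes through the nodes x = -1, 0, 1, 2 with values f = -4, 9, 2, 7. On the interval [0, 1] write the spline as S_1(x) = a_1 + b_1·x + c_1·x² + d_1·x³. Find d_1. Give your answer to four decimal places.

Put M_i = S'' at the i-th knot. Here h = (1, 1, 1) and Δ = (13, -7, 5), so the interior equations h_(i-1)·M_(i-1) + 2(h_(i-1)+h_i)·M_i + h_i·M_(i+1) = 6(Δ_i − Δ_(i-1)) read
  1·M_0 + 4·M_1 + 1·M_2 = 6(Δ_1 - Δ_0) = -120
  1·M_1 + 4·M_2 + 1·M_3 = 6(Δ_2 - Δ_1) = 72
Natural end conditions: M_0 = M_3 = 0.
Solving: M_0 = 0, M_1 = -184/5, M_2 = 136/5, M_3 = 0.
On [0, 1], with S_1(x) = a_1 + b_1·x + c_1·x² + d_1·x³: c_1 = M_1/2 = -92/5, d_1 = (M_2 - M_1)/(6h_1) = 32/3, b_1 = Δ_1 - h_1(2M_1 + M_2)/6 = 11/15.

10.6667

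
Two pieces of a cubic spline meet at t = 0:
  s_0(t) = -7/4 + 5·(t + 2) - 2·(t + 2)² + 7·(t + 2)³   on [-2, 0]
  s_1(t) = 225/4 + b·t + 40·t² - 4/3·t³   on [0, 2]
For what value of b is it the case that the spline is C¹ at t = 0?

s_0'(t) = 5 - 4·(t + 2) + 21·(t + 2)², so s_0'(0) = 81. On the right, s_1'(0) = b, so b = 81.

81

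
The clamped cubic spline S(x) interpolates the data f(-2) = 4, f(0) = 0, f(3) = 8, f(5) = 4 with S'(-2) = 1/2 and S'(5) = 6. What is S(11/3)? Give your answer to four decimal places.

5.4784

Let m_i = S''(x_i). Step sizes h_i = 2, 3, 2; slopes of the chords Δ_i = (y_(i+1) - y_i)/h_i = -2, 8/3, -2.
  2·m_0 + 10·m_1 + 3·m_2 = 6(Δ_1 - Δ_0) = 28
  3·m_1 + 10·m_2 + 2·m_3 = 6(Δ_2 - Δ_1) = -28
Clamped end conditions give two more equations: 2h_0·m_0 + h_0·m_1 = 6(Δ_0 - S'(-2)) = -15 and h_2·m_2 + 2h_2·m_3 = 6(S'(5) - Δ_2) = 48.
Solving the tridiagonal system: m_0 = -677/96, m_1 = 317/48, m_2 = -383/48, m_3 = 1535/96.
On [3, 5], S(x) = 8 - 193/96·(x - 3) - 383/96·(x - 3)² + 767/384·(x - 3)³.
With (x - 3) = 2/3: S(11/3) = 1775/324.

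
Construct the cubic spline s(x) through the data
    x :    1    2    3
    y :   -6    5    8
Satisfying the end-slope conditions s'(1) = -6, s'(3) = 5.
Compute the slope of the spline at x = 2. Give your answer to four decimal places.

Let σ_i = s''(x_i). Step sizes h_i = 1, 1; slopes of the chords Δ_i = (y_(i+1) - y_i)/h_i = 11, 3.
  1·σ_0 + 4·σ_1 + 1·σ_2 = 6(Δ_1 - Δ_0) = -48
Clamped end conditions give two more equations: 2h_0·σ_0 + h_0·σ_1 = 6(Δ_0 - s'(1)) = 102 and h_1·σ_1 + 2h_1·σ_2 = 6(s'(3) - Δ_1) = 12.
Hence σ_0 = 137/2, σ_1 = -35, σ_2 = 47/2.
On [2, 3], s'(x) = b_1 + 2c_1·(x - 2) + 3d_1·(x - 2)² with b_1 = Δ_1 - h_1(2σ_1 + σ_2)/6 = 43/4, c_1 = σ_1/2 = -35/2, d_1 = (σ_2 - σ_1)/(6h_1) = 39/4. So s'(2) = 43/4.

10.7500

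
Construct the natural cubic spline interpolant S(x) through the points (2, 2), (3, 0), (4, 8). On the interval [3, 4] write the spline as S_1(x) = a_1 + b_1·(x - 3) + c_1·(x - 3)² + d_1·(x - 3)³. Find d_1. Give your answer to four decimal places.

Let M_i = S''(x_i). Step sizes h_i = 1, 1; slopes of the chords Δ_i = (y_(i+1) - y_i)/h_i = -2, 8.
  1·M_0 + 4·M_1 + 1·M_2 = 6(Δ_1 - Δ_0) = 60
Natural end conditions: M_0 = M_2 = 0.
Solving: M_0 = 0, M_1 = 15, M_2 = 0.
On [3, 4], with S_1(x) = a_1 + b_1·(x - 3) + c_1·(x - 3)² + d_1·(x - 3)³: c_1 = M_1/2 = 15/2, d_1 = (M_2 - M_1)/(6h_1) = -5/2, b_1 = Δ_1 - h_1(2M_1 + M_2)/6 = 3.

-2.5000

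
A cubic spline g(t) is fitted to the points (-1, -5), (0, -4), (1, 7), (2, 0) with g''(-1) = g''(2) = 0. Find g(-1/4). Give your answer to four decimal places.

-5.5188

Put M_i = g'' at the i-th knot. Here h = (1, 1, 1) and Δ = (1, 11, -7), so the interior equations h_(i-1)·M_(i-1) + 2(h_(i-1)+h_i)·M_i + h_i·M_(i+1) = 6(Δ_i − Δ_(i-1)) read
  1·M_0 + 4·M_1 + 1·M_2 = 6(Δ_1 - Δ_0) = 60
  1·M_1 + 4·M_2 + 1·M_3 = 6(Δ_2 - Δ_1) = -108
Natural end conditions: M_0 = M_3 = 0.
Solving: M_0 = 0, M_1 = 116/5, M_2 = -164/5, M_3 = 0.
On [-1, 0], g(t) = -5 - 43/15·(t + 1) + 0·(t + 1)² + 58/15·(t + 1)³.
With (t + 1) = 3/4: g(-1/4) = -883/160.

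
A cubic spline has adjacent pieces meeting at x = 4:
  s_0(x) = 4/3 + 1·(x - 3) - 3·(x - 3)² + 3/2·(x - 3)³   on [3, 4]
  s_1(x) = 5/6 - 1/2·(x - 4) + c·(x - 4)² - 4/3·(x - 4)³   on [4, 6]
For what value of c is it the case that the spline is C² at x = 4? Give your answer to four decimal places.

s_0''(x) = -6 + 9·(x - 3), so s_0''(4) = 3. On the right, s_1''(4) = 2c, so c = 3/2.

1.5000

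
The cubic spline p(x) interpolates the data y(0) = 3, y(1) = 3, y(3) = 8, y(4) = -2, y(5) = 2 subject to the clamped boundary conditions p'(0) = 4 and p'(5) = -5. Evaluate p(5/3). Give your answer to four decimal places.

With M_i denoting the second derivative at x_i, h_i = 1, 2, 1, 1, and Δ_i = (y_(i+1) − y_i)/h_i = 0, 5/2, -10, 4:
  1·M_0 + 6·M_1 + 2·M_2 = 6(Δ_1 - Δ_0) = 15
  2·M_1 + 6·M_2 + 1·M_3 = 6(Δ_2 - Δ_1) = -75
  1·M_2 + 4·M_3 + 1·M_4 = 6(Δ_3 - Δ_2) = 84
Clamped end conditions give two more equations: 2h_0·M_0 + h_0·M_1 = 6(Δ_0 - p'(0)) = -24 and h_3·M_3 + 2h_3·M_4 = 6(p'(5) - Δ_3) = -54.
Hence M_0 = -1197/64, M_1 = 429/32, M_2 = -2991/128, M_3 = 2457/64, M_4 = -5913/128.
On [1, 3], p(x) = 3 + 173/128·(x - 1) + 429/64·(x - 1)² - 1569/512·(x - 1)³.
With (x - 1) = 2/3: p(5/3) = 215/36.

5.9722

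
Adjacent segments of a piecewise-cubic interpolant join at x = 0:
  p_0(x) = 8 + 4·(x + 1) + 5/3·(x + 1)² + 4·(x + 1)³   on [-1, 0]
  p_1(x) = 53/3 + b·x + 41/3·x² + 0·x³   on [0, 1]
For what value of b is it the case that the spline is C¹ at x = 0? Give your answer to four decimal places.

p_0'(x) = 4 + 10/3·(x + 1) + 12·(x + 1)², so p_0'(0) = 58/3. On the right, p_1'(0) = b, so b = 58/3.

19.3333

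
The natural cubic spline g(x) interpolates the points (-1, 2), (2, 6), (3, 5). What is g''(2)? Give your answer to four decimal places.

Let M_i = g''(x_i). Step sizes h_i = 3, 1; slopes of the chords Δ_i = (y_(i+1) - y_i)/h_i = 4/3, -1.
  3·M_0 + 8·M_1 + 1·M_2 = 6(Δ_1 - Δ_0) = -14
Natural end conditions: M_0 = M_2 = 0.
Hence M_0 = 0, M_1 = -7/4, M_2 = 0.

-1.7500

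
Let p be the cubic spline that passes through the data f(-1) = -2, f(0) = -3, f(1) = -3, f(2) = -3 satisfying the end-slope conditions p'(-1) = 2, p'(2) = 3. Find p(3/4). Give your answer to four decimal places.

-2.9875

Put M_i = p'' at the i-th knot. Here h = (1, 1, 1) and Δ = (-1, 0, 0), so the interior equations h_(i-1)·M_(i-1) + 2(h_(i-1)+h_i)·M_i + h_i·M_(i+1) = 6(Δ_i − Δ_(i-1)) read
  1·M_0 + 4·M_1 + 1·M_2 = 6(Δ_1 - Δ_0) = 6
  1·M_1 + 4·M_2 + 1·M_3 = 6(Δ_2 - Δ_1) = 0
Clamped end conditions give two more equations: 2h_0·M_0 + h_0·M_1 = 6(Δ_0 - p'(-1)) = -18 and h_2·M_2 + 2h_2·M_3 = 6(p'(2) - Δ_2) = 18.
Solving the tridiagonal system: M_0 = -176/15, M_1 = 82/15, M_2 = -62/15, M_3 = 166/15.
On [0, 1], p(x) = -3 - 17/15·x + 41/15·x² - 8/5·x³.
With x = 3/4: p(3/4) = -239/80.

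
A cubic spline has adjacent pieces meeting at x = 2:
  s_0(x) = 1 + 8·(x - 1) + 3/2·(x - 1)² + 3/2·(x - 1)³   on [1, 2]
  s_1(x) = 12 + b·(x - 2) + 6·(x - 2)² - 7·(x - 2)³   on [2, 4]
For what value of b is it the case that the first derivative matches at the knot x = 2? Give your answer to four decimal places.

15.5000

s_0'(x) = 8 + 3·(x - 1) + 9/2·(x - 1)², so s_0'(2) = 31/2. On the right, s_1'(2) = b, so b = 31/2.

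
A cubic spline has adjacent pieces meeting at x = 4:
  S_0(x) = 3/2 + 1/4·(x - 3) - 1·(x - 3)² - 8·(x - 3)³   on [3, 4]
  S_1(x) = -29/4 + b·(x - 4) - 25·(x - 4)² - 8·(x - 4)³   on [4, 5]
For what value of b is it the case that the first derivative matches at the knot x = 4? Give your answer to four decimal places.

-25.7500

S_0'(x) = 1/4 - 2·(x - 3) - 24·(x - 3)², so S_0'(4) = -103/4. On the right, S_1'(4) = b, so b = -103/4.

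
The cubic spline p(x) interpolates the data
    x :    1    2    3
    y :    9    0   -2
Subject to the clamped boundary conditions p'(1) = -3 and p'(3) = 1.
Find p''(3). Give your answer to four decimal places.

Let M_i = p''(x_i). Step sizes h_i = 1, 1; slopes of the chords Δ_i = (y_(i+1) - y_i)/h_i = -9, -2.
  1·M_0 + 4·M_1 + 1·M_2 = 6(Δ_1 - Δ_0) = 42
Clamped end conditions give two more equations: 2h_0·M_0 + h_0·M_1 = 6(Δ_0 - p'(1)) = -36 and h_1·M_1 + 2h_1·M_2 = 6(p'(3) - Δ_1) = 18.
Solving the tridiagonal system: M_0 = -53/2, M_1 = 17, M_2 = 1/2.

0.5000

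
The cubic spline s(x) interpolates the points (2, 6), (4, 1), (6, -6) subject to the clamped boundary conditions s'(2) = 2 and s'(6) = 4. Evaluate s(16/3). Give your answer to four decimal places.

Let M_i = s''(x_i). Step sizes h_i = 2, 2; slopes of the chords Δ_i = (y_(i+1) - y_i)/h_i = -5/2, -7/2.
  2·M_0 + 8·M_1 + 2·M_2 = 6(Δ_1 - Δ_0) = -6
Clamped end conditions give two more equations: 2h_0·M_0 + h_0·M_1 = 6(Δ_0 - s'(2)) = -27 and h_1·M_1 + 2h_1·M_2 = 6(s'(6) - Δ_1) = 45.
Forward elimination and back-substitution give M_0 = -11/2, M_1 = -5/2, M_2 = 25/2.
On [4, 6], s(x) = 1 - 6·(x - 4) - 5/4·(x - 4)² + 5/4·(x - 4)³.
With (x - 4) = 4/3: s(16/3) = -169/27.

-6.2593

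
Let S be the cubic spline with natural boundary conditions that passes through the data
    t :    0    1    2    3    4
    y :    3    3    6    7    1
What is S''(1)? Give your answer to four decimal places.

With m_i denoting the second derivative at x_i, h_i = 1, 1, 1, 1, and Δ_i = (y_(i+1) − y_i)/h_i = 0, 3, 1, -6:
  1·m_0 + 4·m_1 + 1·m_2 = 6(Δ_1 - Δ_0) = 18
  1·m_1 + 4·m_2 + 1·m_3 = 6(Δ_2 - Δ_1) = -12
  1·m_2 + 4·m_3 + 1·m_4 = 6(Δ_3 - Δ_2) = -42
Natural end conditions: m_0 = m_4 = 0.
Solving: m_0 = 0, m_1 = 69/14, m_2 = -12/7, m_3 = -141/14, m_4 = 0.

4.9286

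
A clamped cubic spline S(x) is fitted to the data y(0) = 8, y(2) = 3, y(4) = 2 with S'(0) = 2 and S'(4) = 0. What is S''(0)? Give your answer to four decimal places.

Put M_i = S'' at the i-th knot. Here h = (2, 2) and Δ = (-5/2, -1/2), so the interior equations h_(i-1)·M_(i-1) + 2(h_(i-1)+h_i)·M_i + h_i·M_(i+1) = 6(Δ_i − Δ_(i-1)) read
  2·M_0 + 8·M_1 + 2·M_2 = 6(Δ_1 - Δ_0) = 12
Clamped end conditions give two more equations: 2h_0·M_0 + h_0·M_1 = 6(Δ_0 - S'(0)) = -27 and h_1·M_1 + 2h_1·M_2 = 6(S'(4) - Δ_1) = 3.
Solving: M_0 = -35/4, M_1 = 4, M_2 = -5/4.

-8.7500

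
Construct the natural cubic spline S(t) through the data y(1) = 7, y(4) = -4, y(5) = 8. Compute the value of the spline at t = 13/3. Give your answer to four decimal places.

-0.7253

With m_i denoting the second derivative at x_i, h_i = 3, 1, and Δ_i = (y_(i+1) − y_i)/h_i = -11/3, 12:
  3·m_0 + 8·m_1 + 1·m_2 = 6(Δ_1 - Δ_0) = 94
Natural end conditions: m_0 = m_2 = 0.
Solving: m_0 = 0, m_1 = 47/4, m_2 = 0.
On [4, 5], S(t) = -4 + 97/12·(t - 4) + 47/8·(t - 4)² - 47/24·(t - 4)³.
With (t - 4) = 1/3: S(13/3) = -235/324.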